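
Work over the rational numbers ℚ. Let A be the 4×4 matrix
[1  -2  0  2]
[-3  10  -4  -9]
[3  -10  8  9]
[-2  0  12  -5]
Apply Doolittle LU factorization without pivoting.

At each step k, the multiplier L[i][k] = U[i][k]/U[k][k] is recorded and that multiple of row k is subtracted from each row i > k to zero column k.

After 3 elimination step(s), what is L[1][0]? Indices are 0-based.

L[1][0] = -3

[col 0] pivot 1
  R1 -= -3*R0 → (0, 4, -4, -3)  (L[1][0] := -3)
  R2 -= 3*R0 → (0, -4, 8, 3)  (L[2][0] := 3)
  R3 -= -2*R0 → (0, -4, 12, -1)  (L[3][0] := -2)
[col 1] pivot 4
  R2 -= -1*R1 → (0, 0, 4, 0)  (L[2][1] := -1)
  R3 -= -1*R1 → (0, 0, 8, -4)  (L[3][1] := -1)
[col 2] pivot 4
  R3 -= 2*R2 → (0, 0, 0, -4)  (L[3][2] := 2)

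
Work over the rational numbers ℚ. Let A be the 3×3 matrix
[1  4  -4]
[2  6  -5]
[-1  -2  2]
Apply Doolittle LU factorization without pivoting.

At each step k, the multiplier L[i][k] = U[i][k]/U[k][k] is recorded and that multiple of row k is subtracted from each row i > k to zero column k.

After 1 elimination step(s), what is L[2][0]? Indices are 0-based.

L[2][0] = -1

Step 1: pivot at (0,0) is 1.
  row1 ← row1 − (2)·row0  ⇒  L[1][0]=2, U row1=(0, -2, 3)
  row2 ← row2 − (-1)·row0  ⇒  L[2][0]=-1, U row2=(0, 2, -2)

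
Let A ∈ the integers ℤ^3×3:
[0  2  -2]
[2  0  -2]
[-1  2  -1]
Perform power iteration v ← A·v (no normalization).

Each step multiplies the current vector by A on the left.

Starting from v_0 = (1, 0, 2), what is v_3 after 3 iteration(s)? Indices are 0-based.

v_0 = (1, 0, 2).
v_1 = A·v_0 = (-4, -2, -3).
v_2 = A·v_1 = (2, -2, 3).
v_3 = A·v_2 = (-10, -2, -9).

v_3 = (-10, -2, -9)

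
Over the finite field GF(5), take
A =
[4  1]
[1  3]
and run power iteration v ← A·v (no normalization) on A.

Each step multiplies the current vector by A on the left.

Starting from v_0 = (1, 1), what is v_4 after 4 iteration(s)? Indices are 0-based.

v_4 = (2, 3)

v_0 = (1, 1).
v_1 = A·v_0 = (0, 4).
v_2 = A·v_1 = (4, 2).
v_3 = A·v_2 = (3, 0).
v_4 = A·v_3 = (2, 3).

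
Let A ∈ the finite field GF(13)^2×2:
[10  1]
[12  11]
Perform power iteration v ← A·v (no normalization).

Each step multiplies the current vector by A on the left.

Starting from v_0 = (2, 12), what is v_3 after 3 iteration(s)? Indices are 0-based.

v_3 = (9, 4)

v_0 = (2, 12).
v_1 = A·v_0 = (6, 0).
v_2 = A·v_1 = (8, 7).
v_3 = A·v_2 = (9, 4).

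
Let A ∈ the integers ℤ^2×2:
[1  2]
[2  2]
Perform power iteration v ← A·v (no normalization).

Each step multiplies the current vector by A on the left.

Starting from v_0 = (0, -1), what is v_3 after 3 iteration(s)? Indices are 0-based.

v_0 = (0, -1).
v_1 = A·v_0 = (-2, -2).
v_2 = A·v_1 = (-6, -8).
v_3 = A·v_2 = (-22, -28).

v_3 = (-22, -28)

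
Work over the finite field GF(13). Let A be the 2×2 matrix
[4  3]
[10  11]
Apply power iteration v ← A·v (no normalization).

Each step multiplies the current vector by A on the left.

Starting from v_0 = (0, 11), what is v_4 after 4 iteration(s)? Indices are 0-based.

v_4 = (2, 9)

v_0 = (0, 11).
v_1 = A·v_0 = (7, 4).
v_2 = A·v_1 = (1, 10).
v_3 = A·v_2 = (8, 3).
v_4 = A·v_3 = (2, 9).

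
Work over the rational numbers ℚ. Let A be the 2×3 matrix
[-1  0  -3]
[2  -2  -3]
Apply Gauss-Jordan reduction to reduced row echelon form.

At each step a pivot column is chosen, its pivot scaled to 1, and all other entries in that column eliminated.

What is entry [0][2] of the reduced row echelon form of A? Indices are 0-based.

step 1: normalize row 0 (÷-1) = (1, 0, 3)
  row 1: subtract 2×row0 = (0, -2, -9)
step 2: normalize row 1 (÷-2) = (0, 1, 9/2)

M[0][2] = 3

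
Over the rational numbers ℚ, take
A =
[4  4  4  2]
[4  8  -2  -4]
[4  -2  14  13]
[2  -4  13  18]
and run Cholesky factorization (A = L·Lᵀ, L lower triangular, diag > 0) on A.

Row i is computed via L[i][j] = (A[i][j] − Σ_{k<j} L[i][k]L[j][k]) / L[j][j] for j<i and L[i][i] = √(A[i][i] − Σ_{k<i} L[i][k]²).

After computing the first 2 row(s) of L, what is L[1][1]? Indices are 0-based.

Step 1: L[0][0] = √(4) = 2.
  L[1][0] = (4) / L[0][0] = 2.
Step 2: L[1][1] = √(4) = 2.

L[1][1] = 2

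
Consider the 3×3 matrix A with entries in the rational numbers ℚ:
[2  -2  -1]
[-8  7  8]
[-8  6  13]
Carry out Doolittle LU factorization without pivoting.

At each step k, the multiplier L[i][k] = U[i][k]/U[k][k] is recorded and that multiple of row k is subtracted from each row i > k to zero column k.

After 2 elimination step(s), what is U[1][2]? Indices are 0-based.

Step 1: pivot at (0,0) is 2.
  row1 ← row1 − (-4)·row0  ⇒  L[1][0]=-4, U row1=(0, -1, 4)
  row2 ← row2 − (-4)·row0  ⇒  L[2][0]=-4, U row2=(0, -2, 9)
Step 2: pivot at (1,1) is -1.
  row2 ← row2 − (2)·row1  ⇒  L[2][1]=2, U row2=(0, 0, 1)

U[1][2] = 4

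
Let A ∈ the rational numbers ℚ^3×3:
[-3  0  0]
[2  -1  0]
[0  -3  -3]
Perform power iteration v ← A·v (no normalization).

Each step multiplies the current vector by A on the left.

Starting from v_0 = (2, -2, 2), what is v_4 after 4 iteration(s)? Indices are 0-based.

v_4 = (162, -162, -486)

v_0 = (2, -2, 2).
v_1 = A·v_0 = (-6, 6, 0).
v_2 = A·v_1 = (18, -18, -18).
v_3 = A·v_2 = (-54, 54, 108).
v_4 = A·v_3 = (162, -162, -486).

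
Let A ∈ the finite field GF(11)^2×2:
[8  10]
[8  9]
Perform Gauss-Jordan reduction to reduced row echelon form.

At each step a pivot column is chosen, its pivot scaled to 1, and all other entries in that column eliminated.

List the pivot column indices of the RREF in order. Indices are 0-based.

pivot columns: 0, 1

[1] R0 /= 8  ⇒  (1, 4)
     R1 -= 8·R0  ⇒  (0, 10)
[2] R1 /= 10  ⇒  (0, 1)
     R0 -= 4·R1  ⇒  (1, 0)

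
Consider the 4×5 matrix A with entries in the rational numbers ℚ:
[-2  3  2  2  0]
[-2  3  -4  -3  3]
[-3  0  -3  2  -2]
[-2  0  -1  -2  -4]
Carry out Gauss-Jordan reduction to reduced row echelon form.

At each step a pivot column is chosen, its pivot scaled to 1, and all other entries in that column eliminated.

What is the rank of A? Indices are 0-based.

rank = 4

pivot(0,0)=-2: scale R0 → (1, -3/2, -1, -1, 0)
  clear (1,0): R1 −= (-2)R0 → (0, 0, -6, -5, 3)
  clear (2,0): R2 −= (-3)R0 → (0, -9/2, -6, -1, -2)
  clear (3,0): R3 −= (-2)R0 → (0, -3, -3, -4, -4)
pivot(1,1): swap R1↔R2
pivot(1,1)=-9/2: scale R1 → (0, 1, 4/3, 2/9, 4/9)
  clear (0,1): R0 −= (-3/2)R1 → (1, 0, 1, -2/3, 2/3)
  clear (3,1): R3 −= (-3)R1 → (0, 0, 1, -10/3, -8/3)
pivot(2,2)=-6: scale R2 → (0, 0, 1, 5/6, -1/2)
  clear (0,2): R0 −= (1)R2 → (1, 0, 0, -3/2, 7/6)
  clear (1,2): R1 −= (4/3)R2 → (0, 1, 0, -8/9, 10/9)
  clear (3,2): R3 −= (1)R2 → (0, 0, 0, -25/6, -13/6)
pivot(3,3)=-25/6: scale R3 → (0, 0, 0, 1, 13/25)
  clear (0,3): R0 −= (-3/2)R3 → (1, 0, 0, 0, 146/75)
  clear (1,3): R1 −= (-8/9)R3 → (0, 1, 0, 0, 118/75)
  clear (2,3): R2 −= (5/6)R3 → (0, 0, 1, 0, -14/15)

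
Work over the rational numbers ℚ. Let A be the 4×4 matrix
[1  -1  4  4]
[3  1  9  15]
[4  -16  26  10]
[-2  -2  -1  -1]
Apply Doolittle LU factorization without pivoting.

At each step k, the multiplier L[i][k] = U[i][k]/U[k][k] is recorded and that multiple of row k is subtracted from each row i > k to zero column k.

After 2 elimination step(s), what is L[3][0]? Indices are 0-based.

Step 1: pivot at (0,0) is 1.
  row1 ← row1 − (3)·row0  ⇒  L[1][0]=3, U row1=(0, 4, -3, 3)
  row2 ← row2 − (4)·row0  ⇒  L[2][0]=4, U row2=(0, -12, 10, -6)
  row3 ← row3 − (-2)·row0  ⇒  L[3][0]=-2, U row3=(0, -4, 7, 7)
Step 2: pivot at (1,1) is 4.
  row2 ← row2 − (-3)·row1  ⇒  L[2][1]=-3, U row2=(0, 0, 1, 3)
  row3 ← row3 − (-1)·row1  ⇒  L[3][1]=-1, U row3=(0, 0, 4, 10)

L[3][0] = -2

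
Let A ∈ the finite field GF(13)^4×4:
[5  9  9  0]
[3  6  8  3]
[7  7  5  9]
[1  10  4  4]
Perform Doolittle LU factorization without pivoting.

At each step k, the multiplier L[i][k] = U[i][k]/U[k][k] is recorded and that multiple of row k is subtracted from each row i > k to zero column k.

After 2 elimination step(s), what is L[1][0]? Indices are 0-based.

L[1][0] = 11

[col 0] pivot 5
  R1 -= 11*R0 → (0, 11, 0, 3)  (L[1][0] := 11)
  R2 -= 4*R0 → (0, 10, 8, 9)  (L[2][0] := 4)
  R3 -= 8*R0 → (0, 3, 10, 4)  (L[3][0] := 8)
[col 1] pivot 11
  R2 -= 8*R1 → (0, 0, 8, 11)  (L[2][1] := 8)
  R3 -= 5*R1 → (0, 0, 10, 2)  (L[3][1] := 5)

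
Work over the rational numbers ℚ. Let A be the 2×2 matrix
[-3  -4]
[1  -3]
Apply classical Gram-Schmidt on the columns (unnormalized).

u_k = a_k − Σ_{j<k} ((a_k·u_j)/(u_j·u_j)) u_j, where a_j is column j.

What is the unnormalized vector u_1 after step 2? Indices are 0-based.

u_1 = (-13/10, -39/10)

Step 1: u_0 = a_0 = (-3, 1).
Step 2: u_1 = a_1 − (9/10)·u_0 = (-13/10, -39/10).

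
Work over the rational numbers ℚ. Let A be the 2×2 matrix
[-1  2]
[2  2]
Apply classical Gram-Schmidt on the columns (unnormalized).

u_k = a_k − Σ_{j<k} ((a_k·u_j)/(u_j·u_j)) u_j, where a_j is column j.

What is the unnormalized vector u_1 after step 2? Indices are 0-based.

Step 1: u_0 = a_0 = (-1, 2).
Step 2: u_1 = a_1 − (2/5)·u_0 = (12/5, 6/5).

u_1 = (12/5, 6/5)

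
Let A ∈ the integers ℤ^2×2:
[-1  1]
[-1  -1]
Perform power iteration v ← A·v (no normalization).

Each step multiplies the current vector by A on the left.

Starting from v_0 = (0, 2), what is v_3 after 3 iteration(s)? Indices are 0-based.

v_0 = (0, 2).
v_1 = A·v_0 = (2, -2).
v_2 = A·v_1 = (-4, 0).
v_3 = A·v_2 = (4, 4).

v_3 = (4, 4)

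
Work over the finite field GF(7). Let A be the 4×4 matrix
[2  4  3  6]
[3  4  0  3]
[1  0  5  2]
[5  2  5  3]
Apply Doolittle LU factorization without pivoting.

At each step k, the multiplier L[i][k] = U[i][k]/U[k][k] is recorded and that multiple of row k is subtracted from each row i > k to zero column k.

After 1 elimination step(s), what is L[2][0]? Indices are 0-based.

L[2][0] = 4

[col 0] pivot 2
  R1 -= 5*R0 → (0, 5, 6, 1)  (L[1][0] := 5)
  R2 -= 4*R0 → (0, 5, 0, 6)  (L[2][0] := 4)
  R3 -= 6*R0 → (0, 6, 1, 2)  (L[3][0] := 6)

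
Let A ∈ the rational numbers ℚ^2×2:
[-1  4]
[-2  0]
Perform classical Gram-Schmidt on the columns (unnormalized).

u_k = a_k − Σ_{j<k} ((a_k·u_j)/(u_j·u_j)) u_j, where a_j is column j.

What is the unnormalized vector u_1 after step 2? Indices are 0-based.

Step 1: u_0 = a_0 = (-1, -2).
Step 2: u_1 = a_1 − (-4/5)·u_0 = (16/5, -8/5).

u_1 = (16/5, -8/5)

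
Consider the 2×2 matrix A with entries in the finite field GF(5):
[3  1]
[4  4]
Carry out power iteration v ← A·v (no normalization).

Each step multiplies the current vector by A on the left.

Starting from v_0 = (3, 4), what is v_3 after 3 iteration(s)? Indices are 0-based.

v_0 = (3, 4).
v_1 = A·v_0 = (3, 3).
v_2 = A·v_1 = (2, 4).
v_3 = A·v_2 = (0, 4).

v_3 = (0, 4)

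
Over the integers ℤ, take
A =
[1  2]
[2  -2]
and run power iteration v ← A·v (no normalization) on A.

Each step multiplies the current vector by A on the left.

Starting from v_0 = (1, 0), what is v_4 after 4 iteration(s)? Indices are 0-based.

v_4 = (29, -26)

v_0 = (1, 0).
v_1 = A·v_0 = (1, 2).
v_2 = A·v_1 = (5, -2).
v_3 = A·v_2 = (1, 14).
v_4 = A·v_3 = (29, -26).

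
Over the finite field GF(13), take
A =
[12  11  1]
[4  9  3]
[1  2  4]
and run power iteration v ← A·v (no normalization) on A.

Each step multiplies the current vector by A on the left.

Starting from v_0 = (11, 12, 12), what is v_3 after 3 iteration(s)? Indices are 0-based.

v_3 = (0, 1, 6)

v_0 = (11, 12, 12).
v_1 = A·v_0 = (3, 6, 5).
v_2 = A·v_1 = (3, 3, 9).
v_3 = A·v_2 = (0, 1, 6).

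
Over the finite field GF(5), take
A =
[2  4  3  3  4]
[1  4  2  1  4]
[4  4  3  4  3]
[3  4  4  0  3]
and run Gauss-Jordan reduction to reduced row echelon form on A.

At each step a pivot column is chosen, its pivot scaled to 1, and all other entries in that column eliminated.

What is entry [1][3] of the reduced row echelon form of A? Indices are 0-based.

step 1: normalize row 0 (÷2) = (1, 2, 4, 4, 2)
  row 1: subtract 1×row0 = (0, 2, 3, 2, 2)
  row 2: subtract 4×row0 = (0, 1, 2, 3, 0)
  row 3: subtract 3×row0 = (0, 3, 2, 3, 2)
step 2: normalize row 1 (÷2) = (0, 1, 4, 1, 1)
  row 0: subtract 2×row1 = (1, 0, 1, 2, 0)
  row 2: subtract 1×row1 = (0, 0, 3, 2, 4)
  row 3: subtract 3×row1 = (0, 0, 0, 0, 4)
step 3: normalize row 2 (÷3) = (0, 0, 1, 4, 3)
  row 0: subtract 1×row2 = (1, 0, 0, 3, 2)
  row 1: subtract 4×row2 = (0, 1, 0, 0, 4)
skip col 3 (zero from row 3)
step 4: normalize row 3 (÷4) = (0, 0, 0, 0, 1)
  row 0: subtract 2×row3 = (1, 0, 0, 3, 0)
  row 1: subtract 4×row3 = (0, 1, 0, 0, 0)
  row 2: subtract 3×row3 = (0, 0, 1, 4, 0)

M[1][3] = 0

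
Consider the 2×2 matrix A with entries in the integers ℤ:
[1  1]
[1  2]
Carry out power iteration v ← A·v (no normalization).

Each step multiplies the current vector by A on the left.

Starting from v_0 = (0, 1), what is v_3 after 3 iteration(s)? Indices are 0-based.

v_3 = (8, 13)

v_0 = (0, 1).
v_1 = A·v_0 = (1, 2).
v_2 = A·v_1 = (3, 5).
v_3 = A·v_2 = (8, 13).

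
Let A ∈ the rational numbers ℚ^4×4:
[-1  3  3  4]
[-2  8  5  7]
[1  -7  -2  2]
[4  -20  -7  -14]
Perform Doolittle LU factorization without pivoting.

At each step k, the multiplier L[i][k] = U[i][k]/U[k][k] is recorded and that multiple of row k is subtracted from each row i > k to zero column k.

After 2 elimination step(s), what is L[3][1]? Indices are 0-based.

L[3][1] = -4

Step 1: pivot at (0,0) is -1.
  row1 ← row1 − (2)·row0  ⇒  L[1][0]=2, U row1=(0, 2, -1, -1)
  row2 ← row2 − (-1)·row0  ⇒  L[2][0]=-1, U row2=(0, -4, 1, 6)
  row3 ← row3 − (-4)·row0  ⇒  L[3][0]=-4, U row3=(0, -8, 5, 2)
Step 2: pivot at (1,1) is 2.
  row2 ← row2 − (-2)·row1  ⇒  L[2][1]=-2, U row2=(0, 0, -1, 4)
  row3 ← row3 − (-4)·row1  ⇒  L[3][1]=-4, U row3=(0, 0, 1, -2)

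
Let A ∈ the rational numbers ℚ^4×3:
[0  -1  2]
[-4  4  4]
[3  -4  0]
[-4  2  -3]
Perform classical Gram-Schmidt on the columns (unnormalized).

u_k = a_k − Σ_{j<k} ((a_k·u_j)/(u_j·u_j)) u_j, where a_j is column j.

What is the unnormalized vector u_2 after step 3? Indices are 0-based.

u_2 = (626/221, 708/221, 316/221, -471/221)

Step 1: u_0 = a_0 = (0, -4, 3, -4).
Step 2: u_1 = a_1 − (-36/41)·u_0 = (-1, 20/41, -56/41, -62/41).
Step 3: u_2 = a_2 − (-4/41)·u_0 − (184/221)·u_1 = (626/221, 708/221, 316/221, -471/221).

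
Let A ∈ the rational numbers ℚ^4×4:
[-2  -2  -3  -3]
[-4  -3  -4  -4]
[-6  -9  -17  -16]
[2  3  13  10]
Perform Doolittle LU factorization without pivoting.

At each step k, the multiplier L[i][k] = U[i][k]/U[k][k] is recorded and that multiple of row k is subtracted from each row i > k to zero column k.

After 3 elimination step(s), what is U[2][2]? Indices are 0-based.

[col 0] pivot -2
  R1 -= 2*R0 → (0, 1, 2, 2)  (L[1][0] := 2)
  R2 -= 3*R0 → (0, -3, -8, -7)  (L[2][0] := 3)
  R3 -= -1*R0 → (0, 1, 10, 7)  (L[3][0] := -1)
[col 1] pivot 1
  R2 -= -3*R1 → (0, 0, -2, -1)  (L[2][1] := -3)
  R3 -= 1*R1 → (0, 0, 8, 5)  (L[3][1] := 1)
[col 2] pivot -2
  R3 -= -4*R2 → (0, 0, 0, 1)  (L[3][2] := -4)

U[2][2] = -2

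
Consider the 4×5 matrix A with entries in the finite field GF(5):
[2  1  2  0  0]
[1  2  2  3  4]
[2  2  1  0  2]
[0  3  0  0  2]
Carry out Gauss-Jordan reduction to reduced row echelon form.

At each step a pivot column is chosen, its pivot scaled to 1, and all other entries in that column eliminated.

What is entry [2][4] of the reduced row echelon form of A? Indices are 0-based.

M[2][4] = 2

pivot(0,0)=2: scale R0 → (1, 3, 1, 0, 0)
  clear (1,0): R1 −= (1)R0 → (0, 4, 1, 3, 4)
  clear (2,0): R2 −= (2)R0 → (0, 1, 4, 0, 2)
pivot(1,1)=4: scale R1 → (0, 1, 4, 2, 1)
  clear (0,1): R0 −= (3)R1 → (1, 0, 4, 4, 2)
  clear (2,1): R2 −= (1)R1 → (0, 0, 0, 3, 1)
  clear (3,1): R3 −= (3)R1 → (0, 0, 3, 4, 4)
pivot(2,2): swap R2↔R3
pivot(2,2)=3: scale R2 → (0, 0, 1, 3, 3)
  clear (0,2): R0 −= (4)R2 → (1, 0, 0, 2, 0)
  clear (1,2): R1 −= (4)R2 → (0, 1, 0, 0, 4)
pivot(3,3)=3: scale R3 → (0, 0, 0, 1, 2)
  clear (0,3): R0 −= (2)R3 → (1, 0, 0, 0, 1)
  clear (2,3): R2 −= (3)R3 → (0, 0, 1, 0, 2)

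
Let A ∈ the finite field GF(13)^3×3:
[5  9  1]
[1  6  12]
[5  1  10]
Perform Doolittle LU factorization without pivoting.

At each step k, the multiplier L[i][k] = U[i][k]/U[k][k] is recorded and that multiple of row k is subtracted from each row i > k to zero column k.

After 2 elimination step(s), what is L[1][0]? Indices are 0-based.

L[1][0] = 8

k=0: U[0][0]=5
  eliminate (1,0): mult=8, new row 1: (0, 12, 4); set L[1][0]=8
  eliminate (2,0): mult=1, new row 2: (0, 5, 9); set L[2][0]=1
k=1: U[1][1]=12
  eliminate (2,1): mult=8, new row 2: (0, 0, 3); set L[2][1]=8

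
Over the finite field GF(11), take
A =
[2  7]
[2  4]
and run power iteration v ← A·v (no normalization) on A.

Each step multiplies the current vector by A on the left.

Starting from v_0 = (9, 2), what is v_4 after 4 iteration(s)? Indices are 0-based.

v_0 = (9, 2).
v_1 = A·v_0 = (10, 4).
v_2 = A·v_1 = (4, 3).
v_3 = A·v_2 = (7, 9).
v_4 = A·v_3 = (0, 6).

v_4 = (0, 6)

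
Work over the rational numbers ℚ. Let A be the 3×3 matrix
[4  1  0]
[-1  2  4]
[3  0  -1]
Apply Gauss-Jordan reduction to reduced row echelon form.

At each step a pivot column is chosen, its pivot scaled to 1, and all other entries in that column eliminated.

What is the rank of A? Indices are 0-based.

rank = 3

pivot(0,0)=4: scale R0 → (1, 1/4, 0)
  clear (1,0): R1 −= (-1)R0 → (0, 9/4, 4)
  clear (2,0): R2 −= (3)R0 → (0, -3/4, -1)
pivot(1,1)=9/4: scale R1 → (0, 1, 16/9)
  clear (0,1): R0 −= (1/4)R1 → (1, 0, -4/9)
  clear (2,1): R2 −= (-3/4)R1 → (0, 0, 1/3)
pivot(2,2)=1/3: scale R2 → (0, 0, 1)
  clear (0,2): R0 −= (-4/9)R2 → (1, 0, 0)
  clear (1,2): R1 −= (16/9)R2 → (0, 1, 0)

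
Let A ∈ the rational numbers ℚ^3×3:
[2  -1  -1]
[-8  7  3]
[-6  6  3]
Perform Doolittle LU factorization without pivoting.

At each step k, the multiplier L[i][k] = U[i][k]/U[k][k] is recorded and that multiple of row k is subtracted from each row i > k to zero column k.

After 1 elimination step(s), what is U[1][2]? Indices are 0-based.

U[1][2] = -1

k=0: U[0][0]=2
  eliminate (1,0): mult=-4, new row 1: (0, 3, -1); set L[1][0]=-4
  eliminate (2,0): mult=-3, new row 2: (0, 3, 0); set L[2][0]=-3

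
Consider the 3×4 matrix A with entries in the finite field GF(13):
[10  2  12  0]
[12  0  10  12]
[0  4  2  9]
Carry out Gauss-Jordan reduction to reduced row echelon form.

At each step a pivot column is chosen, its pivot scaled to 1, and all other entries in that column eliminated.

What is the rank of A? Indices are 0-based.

pivot(0,0)=10: scale R0 → (1, 8, 9, 0)
  clear (1,0): R1 −= (12)R0 → (0, 8, 6, 12)
pivot(1,1)=8: scale R1 → (0, 1, 4, 8)
  clear (0,1): R0 −= (8)R1 → (1, 0, 3, 1)
  clear (2,1): R2 −= (4)R1 → (0, 0, 12, 3)
pivot(2,2)=12: scale R2 → (0, 0, 1, 10)
  clear (0,2): R0 −= (3)R2 → (1, 0, 0, 10)
  clear (1,2): R1 −= (4)R2 → (0, 1, 0, 7)

rank = 3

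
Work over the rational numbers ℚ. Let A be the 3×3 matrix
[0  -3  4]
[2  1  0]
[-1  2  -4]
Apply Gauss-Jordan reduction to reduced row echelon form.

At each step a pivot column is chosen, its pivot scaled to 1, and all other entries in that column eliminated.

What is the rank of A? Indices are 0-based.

pivot(0,0): swap R0↔R1
pivot(0,0)=2: scale R0 → (1, 1/2, 0)
  clear (2,0): R2 −= (-1)R0 → (0, 5/2, -4)
pivot(1,1)=-3: scale R1 → (0, 1, -4/3)
  clear (0,1): R0 −= (1/2)R1 → (1, 0, 2/3)
  clear (2,1): R2 −= (5/2)R1 → (0, 0, -2/3)
pivot(2,2)=-2/3: scale R2 → (0, 0, 1)
  clear (0,2): R0 −= (2/3)R2 → (1, 0, 0)
  clear (1,2): R1 −= (-4/3)R2 → (0, 1, 0)

rank = 3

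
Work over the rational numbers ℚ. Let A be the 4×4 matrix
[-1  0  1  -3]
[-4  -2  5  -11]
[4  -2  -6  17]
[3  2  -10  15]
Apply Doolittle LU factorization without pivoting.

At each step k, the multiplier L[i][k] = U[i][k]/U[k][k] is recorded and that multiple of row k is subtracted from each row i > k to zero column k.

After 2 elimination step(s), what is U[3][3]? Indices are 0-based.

U[3][3] = 7

k=0: U[0][0]=-1
  eliminate (1,0): mult=4, new row 1: (0, -2, 1, 1); set L[1][0]=4
  eliminate (2,0): mult=-4, new row 2: (0, -2, -2, 5); set L[2][0]=-4
  eliminate (3,0): mult=-3, new row 3: (0, 2, -7, 6); set L[3][0]=-3
k=1: U[1][1]=-2
  eliminate (2,1): mult=1, new row 2: (0, 0, -3, 4); set L[2][1]=1
  eliminate (3,1): mult=-1, new row 3: (0, 0, -6, 7); set L[3][1]=-1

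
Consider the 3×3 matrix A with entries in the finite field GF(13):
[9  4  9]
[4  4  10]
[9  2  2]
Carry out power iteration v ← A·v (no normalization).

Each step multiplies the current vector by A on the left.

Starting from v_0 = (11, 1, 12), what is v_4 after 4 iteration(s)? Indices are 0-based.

v_4 = (0, 6, 0)

v_0 = (11, 1, 12).
v_1 = A·v_0 = (3, 12, 8).
v_2 = A·v_1 = (4, 10, 2).
v_3 = A·v_2 = (3, 11, 8).
v_4 = A·v_3 = (0, 6, 0).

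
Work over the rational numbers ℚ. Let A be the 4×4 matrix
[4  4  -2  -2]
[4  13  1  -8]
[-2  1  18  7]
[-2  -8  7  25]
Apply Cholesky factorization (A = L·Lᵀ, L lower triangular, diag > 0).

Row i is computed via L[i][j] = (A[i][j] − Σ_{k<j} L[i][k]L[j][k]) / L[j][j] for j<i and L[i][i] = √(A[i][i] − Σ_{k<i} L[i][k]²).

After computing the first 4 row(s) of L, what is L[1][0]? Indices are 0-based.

L[1][0] = 2

Step 1: L[0][0] = √(4) = 2.
  L[1][0] = (4) / L[0][0] = 2.
Step 2: L[1][1] = √(9) = 3.
  L[2][0] = (-2) / L[0][0] = -1.
  L[2][1] = (3) / L[1][1] = 1.
Step 3: L[2][2] = √(16) = 4.
  L[3][0] = (-2) / L[0][0] = -1.
  L[3][1] = (-6) / L[1][1] = -2.
  L[3][2] = (8) / L[2][2] = 2.
Step 4: L[3][3] = √(16) = 4.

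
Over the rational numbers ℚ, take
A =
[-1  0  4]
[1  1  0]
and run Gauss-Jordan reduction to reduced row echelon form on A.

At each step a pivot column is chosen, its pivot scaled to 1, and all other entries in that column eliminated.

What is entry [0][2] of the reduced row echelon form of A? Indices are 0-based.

step 1: normalize row 0 (÷-1) = (1, 0, -4)
  row 1: subtract 1×row0 = (0, 1, 4)
step 2: normalize row 1 (÷1) = (0, 1, 4)

M[0][2] = -4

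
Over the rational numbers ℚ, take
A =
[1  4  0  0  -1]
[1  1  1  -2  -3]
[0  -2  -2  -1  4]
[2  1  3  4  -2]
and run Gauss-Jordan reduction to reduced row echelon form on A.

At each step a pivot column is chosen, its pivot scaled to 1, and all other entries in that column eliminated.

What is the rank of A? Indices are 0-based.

rank = 4

pivot(0,0)=1: scale R0 → (1, 4, 0, 0, -1)
  clear (1,0): R1 −= (1)R0 → (0, -3, 1, -2, -2)
  clear (3,0): R3 −= (2)R0 → (0, -7, 3, 4, 0)
pivot(1,1)=-3: scale R1 → (0, 1, -1/3, 2/3, 2/3)
  clear (0,1): R0 −= (4)R1 → (1, 0, 4/3, -8/3, -11/3)
  clear (2,1): R2 −= (-2)R1 → (0, 0, -8/3, 1/3, 16/3)
  clear (3,1): R3 −= (-7)R1 → (0, 0, 2/3, 26/3, 14/3)
pivot(2,2)=-8/3: scale R2 → (0, 0, 1, -1/8, -2)
  clear (0,2): R0 −= (4/3)R2 → (1, 0, 0, -5/2, -1)
  clear (1,2): R1 −= (-1/3)R2 → (0, 1, 0, 5/8, 0)
  clear (3,2): R3 −= (2/3)R2 → (0, 0, 0, 35/4, 6)
pivot(3,3)=35/4: scale R3 → (0, 0, 0, 1, 24/35)
  clear (0,3): R0 −= (-5/2)R3 → (1, 0, 0, 0, 5/7)
  clear (1,3): R1 −= (5/8)R3 → (0, 1, 0, 0, -3/7)
  clear (2,3): R2 −= (-1/8)R3 → (0, 0, 1, 0, -67/35)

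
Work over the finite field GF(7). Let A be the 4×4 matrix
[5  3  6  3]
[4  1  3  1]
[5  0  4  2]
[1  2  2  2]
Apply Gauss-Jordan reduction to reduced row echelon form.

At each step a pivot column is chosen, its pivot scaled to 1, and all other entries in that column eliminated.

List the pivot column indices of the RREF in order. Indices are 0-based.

step 1: normalize row 0 (÷5) = (1, 2, 4, 2)
  row 1: subtract 4×row0 = (0, 0, 1, 0)
  row 2: subtract 5×row0 = (0, 4, 5, 6)
  row 3: subtract 1×row0 = (0, 0, 5, 0)
step 2: exchange rows 1,2
step 2: normalize row 1 (÷4) = (0, 1, 3, 5)
  row 0: subtract 2×row1 = (1, 0, 5, 6)
step 3: normalize row 2 (÷1) = (0, 0, 1, 0)
  row 0: subtract 5×row2 = (1, 0, 0, 6)
  row 1: subtract 3×row2 = (0, 1, 0, 5)
  row 3: subtract 5×row2 = (0, 0, 0, 0)
skip col 3 (zero from row 3)

pivot columns: 0, 1, 2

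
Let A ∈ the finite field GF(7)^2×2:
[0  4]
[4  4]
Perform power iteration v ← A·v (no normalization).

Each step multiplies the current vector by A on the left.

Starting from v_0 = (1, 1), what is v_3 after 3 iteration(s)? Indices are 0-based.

v_0 = (1, 1).
v_1 = A·v_0 = (4, 1).
v_2 = A·v_1 = (4, 6).
v_3 = A·v_2 = (3, 5).

v_3 = (3, 5)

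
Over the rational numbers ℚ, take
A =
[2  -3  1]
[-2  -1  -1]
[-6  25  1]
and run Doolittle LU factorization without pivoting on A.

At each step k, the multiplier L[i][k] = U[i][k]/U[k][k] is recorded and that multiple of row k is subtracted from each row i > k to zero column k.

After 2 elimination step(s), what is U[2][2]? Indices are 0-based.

U[2][2] = 4

Step 1: pivot at (0,0) is 2.
  row1 ← row1 − (-1)·row0  ⇒  L[1][0]=-1, U row1=(0, -4, 0)
  row2 ← row2 − (-3)·row0  ⇒  L[2][0]=-3, U row2=(0, 16, 4)
Step 2: pivot at (1,1) is -4.
  row2 ← row2 − (-4)·row1  ⇒  L[2][1]=-4, U row2=(0, 0, 4)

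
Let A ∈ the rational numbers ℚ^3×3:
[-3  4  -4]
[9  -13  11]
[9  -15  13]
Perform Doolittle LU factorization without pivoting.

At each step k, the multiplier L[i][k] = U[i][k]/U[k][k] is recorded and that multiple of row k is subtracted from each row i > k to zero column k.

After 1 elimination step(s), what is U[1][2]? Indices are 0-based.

U[1][2] = -1

[col 0] pivot -3
  R1 -= -3*R0 → (0, -1, -1)  (L[1][0] := -3)
  R2 -= -3*R0 → (0, -3, 1)  (L[2][0] := -3)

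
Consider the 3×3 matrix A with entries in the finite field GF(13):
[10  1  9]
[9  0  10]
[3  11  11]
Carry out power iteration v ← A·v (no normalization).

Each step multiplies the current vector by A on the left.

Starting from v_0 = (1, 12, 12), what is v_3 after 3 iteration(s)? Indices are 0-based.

v_3 = (10, 9, 5)

v_0 = (1, 12, 12).
v_1 = A·v_0 = (0, 12, 7).
v_2 = A·v_1 = (10, 5, 1).
v_3 = A·v_2 = (10, 9, 5).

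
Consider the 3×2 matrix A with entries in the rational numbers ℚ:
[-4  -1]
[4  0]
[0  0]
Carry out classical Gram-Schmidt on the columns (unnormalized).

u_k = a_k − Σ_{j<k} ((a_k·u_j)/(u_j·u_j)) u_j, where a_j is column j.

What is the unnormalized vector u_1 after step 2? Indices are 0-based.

u_1 = (-1/2, -1/2, 0)

Step 1: u_0 = a_0 = (-4, 4, 0).
Step 2: u_1 = a_1 − (1/8)·u_0 = (-1/2, -1/2, 0).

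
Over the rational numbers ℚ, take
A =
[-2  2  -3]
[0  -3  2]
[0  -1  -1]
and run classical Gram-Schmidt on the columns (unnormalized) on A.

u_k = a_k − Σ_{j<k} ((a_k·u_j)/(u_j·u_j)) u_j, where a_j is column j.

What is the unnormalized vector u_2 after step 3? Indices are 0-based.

u_2 = (0, 1/2, -3/2)

Step 1: u_0 = a_0 = (-2, 0, 0).
Step 2: u_1 = a_1 − (-1)·u_0 = (0, -3, -1).
Step 3: u_2 = a_2 − (3/2)·u_0 − (-1/2)·u_1 = (0, 1/2, -3/2).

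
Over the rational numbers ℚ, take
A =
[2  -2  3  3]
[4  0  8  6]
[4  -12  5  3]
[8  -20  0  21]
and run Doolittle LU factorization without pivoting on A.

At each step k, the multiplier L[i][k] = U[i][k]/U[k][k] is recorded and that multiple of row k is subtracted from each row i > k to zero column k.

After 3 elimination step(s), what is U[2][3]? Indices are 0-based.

U[2][3] = -3

k=0: U[0][0]=2
  eliminate (1,0): mult=2, new row 1: (0, 4, 2, 0); set L[1][0]=2
  eliminate (2,0): mult=2, new row 2: (0, -8, -1, -3); set L[2][0]=2
  eliminate (3,0): mult=4, new row 3: (0, -12, -12, 9); set L[3][0]=4
k=1: U[1][1]=4
  eliminate (2,1): mult=-2, new row 2: (0, 0, 3, -3); set L[2][1]=-2
  eliminate (3,1): mult=-3, new row 3: (0, 0, -6, 9); set L[3][1]=-3
k=2: U[2][2]=3
  eliminate (3,2): mult=-2, new row 3: (0, 0, 0, 3); set L[3][2]=-2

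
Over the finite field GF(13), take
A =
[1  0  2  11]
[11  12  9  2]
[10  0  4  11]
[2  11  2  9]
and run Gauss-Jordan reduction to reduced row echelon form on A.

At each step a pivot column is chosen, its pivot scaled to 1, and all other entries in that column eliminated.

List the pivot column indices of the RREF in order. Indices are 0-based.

[1] R0 /= 1  ⇒  (1, 0, 2, 11)
     R1 -= 11·R0  ⇒  (0, 12, 0, 11)
     R2 -= 10·R0  ⇒  (0, 0, 10, 5)
     R3 -= 2·R0  ⇒  (0, 11, 11, 0)
[2] R1 /= 12  ⇒  (0, 1, 0, 2)
     R3 -= 11·R1  ⇒  (0, 0, 11, 4)
[3] R2 /= 10  ⇒  (0, 0, 1, 7)
     R0 -= 2·R2  ⇒  (1, 0, 0, 10)
     R3 -= 11·R2  ⇒  (0, 0, 0, 5)
[4] R3 /= 5  ⇒  (0, 0, 0, 1)
     R0 -= 10·R3  ⇒  (1, 0, 0, 0)
     R1 -= 2·R3  ⇒  (0, 1, 0, 0)
     R2 -= 7·R3  ⇒  (0, 0, 1, 0)

pivot columns: 0, 1, 2, 3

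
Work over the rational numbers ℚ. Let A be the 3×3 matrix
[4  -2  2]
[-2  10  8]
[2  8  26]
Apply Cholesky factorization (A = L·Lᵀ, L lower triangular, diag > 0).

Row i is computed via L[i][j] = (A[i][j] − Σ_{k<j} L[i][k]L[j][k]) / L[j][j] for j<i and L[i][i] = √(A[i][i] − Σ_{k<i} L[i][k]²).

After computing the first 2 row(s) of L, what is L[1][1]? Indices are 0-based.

L[1][1] = 3

Step 1: L[0][0] = √(4) = 2.
  L[1][0] = (-2) / L[0][0] = -1.
Step 2: L[1][1] = √(9) = 3.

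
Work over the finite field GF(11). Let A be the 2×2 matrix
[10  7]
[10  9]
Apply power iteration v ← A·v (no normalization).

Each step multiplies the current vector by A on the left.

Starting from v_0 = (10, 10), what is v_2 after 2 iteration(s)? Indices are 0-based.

v_2 = (5, 0)

v_0 = (10, 10).
v_1 = A·v_0 = (5, 3).
v_2 = A·v_1 = (5, 0).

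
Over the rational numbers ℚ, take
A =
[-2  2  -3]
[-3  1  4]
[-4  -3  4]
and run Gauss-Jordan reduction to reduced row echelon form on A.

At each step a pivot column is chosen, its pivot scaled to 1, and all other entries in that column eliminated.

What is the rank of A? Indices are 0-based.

step 1: normalize row 0 (÷-2) = (1, -1, 3/2)
  row 1: subtract -3×row0 = (0, -2, 17/2)
  row 2: subtract -4×row0 = (0, -7, 10)
step 2: normalize row 1 (÷-2) = (0, 1, -17/4)
  row 0: subtract -1×row1 = (1, 0, -11/4)
  row 2: subtract -7×row1 = (0, 0, -79/4)
step 3: normalize row 2 (÷-79/4) = (0, 0, 1)
  row 0: subtract -11/4×row2 = (1, 0, 0)
  row 1: subtract -17/4×row2 = (0, 1, 0)

rank = 3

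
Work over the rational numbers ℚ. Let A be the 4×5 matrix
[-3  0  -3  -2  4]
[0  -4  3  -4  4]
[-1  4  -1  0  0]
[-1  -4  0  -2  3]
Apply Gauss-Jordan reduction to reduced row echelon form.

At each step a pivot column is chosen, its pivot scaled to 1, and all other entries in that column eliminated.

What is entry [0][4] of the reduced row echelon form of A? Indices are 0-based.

pivot(0,0)=-3: scale R0 → (1, 0, 1, 2/3, -4/3)
  clear (2,0): R2 −= (-1)R0 → (0, 4, 0, 2/3, -4/3)
  clear (3,0): R3 −= (-1)R0 → (0, -4, 1, -4/3, 5/3)
pivot(1,1)=-4: scale R1 → (0, 1, -3/4, 1, -1)
  clear (2,1): R2 −= (4)R1 → (0, 0, 3, -10/3, 8/3)
  clear (3,1): R3 −= (-4)R1 → (0, 0, -2, 8/3, -7/3)
pivot(2,2)=3: scale R2 → (0, 0, 1, -10/9, 8/9)
  clear (0,2): R0 −= (1)R2 → (1, 0, 0, 16/9, -20/9)
  clear (1,2): R1 −= (-3/4)R2 → (0, 1, 0, 1/6, -1/3)
  clear (3,2): R3 −= (-2)R2 → (0, 0, 0, 4/9, -5/9)
pivot(3,3)=4/9: scale R3 → (0, 0, 0, 1, -5/4)
  clear (0,3): R0 −= (16/9)R3 → (1, 0, 0, 0, 0)
  clear (1,3): R1 −= (1/6)R3 → (0, 1, 0, 0, -1/8)
  clear (2,3): R2 −= (-10/9)R3 → (0, 0, 1, 0, -1/2)

M[0][4] = 0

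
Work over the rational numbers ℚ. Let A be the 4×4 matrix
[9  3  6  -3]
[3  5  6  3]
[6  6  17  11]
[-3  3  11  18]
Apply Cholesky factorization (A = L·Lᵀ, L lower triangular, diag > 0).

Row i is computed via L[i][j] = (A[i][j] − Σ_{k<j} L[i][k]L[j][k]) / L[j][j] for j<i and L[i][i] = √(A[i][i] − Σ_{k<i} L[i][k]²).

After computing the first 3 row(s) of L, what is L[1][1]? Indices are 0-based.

L[1][1] = 2

Step 1: L[0][0] = √(9) = 3.
  L[1][0] = (3) / L[0][0] = 1.
Step 2: L[1][1] = √(4) = 2.
  L[2][0] = (6) / L[0][0] = 2.
  L[2][1] = (4) / L[1][1] = 2.
Step 3: L[2][2] = √(9) = 3.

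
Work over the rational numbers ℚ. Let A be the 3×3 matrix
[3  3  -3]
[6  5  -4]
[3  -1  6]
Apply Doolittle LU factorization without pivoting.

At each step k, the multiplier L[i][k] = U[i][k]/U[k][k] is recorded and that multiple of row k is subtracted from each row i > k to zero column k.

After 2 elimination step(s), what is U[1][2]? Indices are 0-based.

U[1][2] = 2

k=0: U[0][0]=3
  eliminate (1,0): mult=2, new row 1: (0, -1, 2); set L[1][0]=2
  eliminate (2,0): mult=1, new row 2: (0, -4, 9); set L[2][0]=1
k=1: U[1][1]=-1
  eliminate (2,1): mult=4, new row 2: (0, 0, 1); set L[2][1]=4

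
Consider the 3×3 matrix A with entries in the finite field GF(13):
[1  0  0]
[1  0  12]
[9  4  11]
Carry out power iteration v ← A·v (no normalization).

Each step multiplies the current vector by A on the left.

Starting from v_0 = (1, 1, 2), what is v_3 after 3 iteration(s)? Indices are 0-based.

v_0 = (1, 1, 2).
v_1 = A·v_0 = (1, 12, 9).
v_2 = A·v_1 = (1, 5, 0).
v_3 = A·v_2 = (1, 1, 3).

v_3 = (1, 1, 3)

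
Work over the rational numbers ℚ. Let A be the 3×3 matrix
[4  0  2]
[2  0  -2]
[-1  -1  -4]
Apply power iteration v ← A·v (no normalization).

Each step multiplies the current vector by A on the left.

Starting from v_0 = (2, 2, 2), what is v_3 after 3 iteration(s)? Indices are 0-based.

v_3 = (168, -24, -216)

v_0 = (2, 2, 2).
v_1 = A·v_0 = (12, 0, -12).
v_2 = A·v_1 = (24, 48, 36).
v_3 = A·v_2 = (168, -24, -216).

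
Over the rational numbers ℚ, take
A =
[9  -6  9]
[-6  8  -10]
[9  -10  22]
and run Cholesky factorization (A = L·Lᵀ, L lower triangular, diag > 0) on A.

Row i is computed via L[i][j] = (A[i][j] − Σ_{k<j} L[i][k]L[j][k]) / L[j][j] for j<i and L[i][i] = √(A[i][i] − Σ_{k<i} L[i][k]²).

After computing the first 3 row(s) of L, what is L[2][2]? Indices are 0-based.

Step 1: L[0][0] = √(9) = 3.
  L[1][0] = (-6) / L[0][0] = -2.
Step 2: L[1][1] = √(4) = 2.
  L[2][0] = (9) / L[0][0] = 3.
  L[2][1] = (-4) / L[1][1] = -2.
Step 3: L[2][2] = √(9) = 3.

L[2][2] = 3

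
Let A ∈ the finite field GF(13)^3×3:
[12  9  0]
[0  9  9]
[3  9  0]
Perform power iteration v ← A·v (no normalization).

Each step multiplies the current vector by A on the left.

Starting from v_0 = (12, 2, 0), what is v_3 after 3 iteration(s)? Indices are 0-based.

v_3 = (8, 3, 8)

v_0 = (12, 2, 0).
v_1 = A·v_0 = (6, 5, 2).
v_2 = A·v_1 = (0, 11, 11).
v_3 = A·v_2 = (8, 3, 8).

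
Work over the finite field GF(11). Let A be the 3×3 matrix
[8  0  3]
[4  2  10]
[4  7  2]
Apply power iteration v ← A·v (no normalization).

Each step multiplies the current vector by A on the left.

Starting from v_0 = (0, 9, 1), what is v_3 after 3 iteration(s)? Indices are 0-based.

v_0 = (0, 9, 1).
v_1 = A·v_0 = (3, 6, 10).
v_2 = A·v_1 = (10, 3, 8).
v_3 = A·v_2 = (5, 5, 0).

v_3 = (5, 5, 0)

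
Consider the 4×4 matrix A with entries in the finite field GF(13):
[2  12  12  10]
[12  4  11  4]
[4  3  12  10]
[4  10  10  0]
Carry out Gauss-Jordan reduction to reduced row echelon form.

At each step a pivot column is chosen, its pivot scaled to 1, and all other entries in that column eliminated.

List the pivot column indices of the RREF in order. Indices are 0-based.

[1] R0 /= 2  ⇒  (1, 6, 6, 5)
     R1 -= 12·R0  ⇒  (0, 10, 4, 9)
     R2 -= 4·R0  ⇒  (0, 5, 1, 3)
     R3 -= 4·R0  ⇒  (0, 12, 12, 6)
[2] R1 /= 10  ⇒  (0, 1, 3, 10)
     R0 -= 6·R1  ⇒  (1, 0, 1, 10)
     R2 -= 5·R1  ⇒  (0, 0, 12, 5)
     R3 -= 12·R1  ⇒  (0, 0, 2, 3)
[3] R2 /= 12  ⇒  (0, 0, 1, 8)
     R0 -= 1·R2  ⇒  (1, 0, 0, 2)
     R1 -= 3·R2  ⇒  (0, 1, 0, 12)
     R3 -= 2·R2  ⇒  (0, 0, 0, 0)
column 3 empty below row 3

pivot columns: 0, 1, 2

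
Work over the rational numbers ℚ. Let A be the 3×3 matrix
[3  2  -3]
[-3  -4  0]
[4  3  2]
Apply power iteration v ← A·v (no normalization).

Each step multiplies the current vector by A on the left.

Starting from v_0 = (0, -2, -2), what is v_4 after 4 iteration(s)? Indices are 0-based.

v_4 = (-230, -116, 400)

v_0 = (0, -2, -2).
v_1 = A·v_0 = (2, 8, -10).
v_2 = A·v_1 = (52, -38, 12).
v_3 = A·v_2 = (44, -4, 118).
v_4 = A·v_3 = (-230, -116, 400).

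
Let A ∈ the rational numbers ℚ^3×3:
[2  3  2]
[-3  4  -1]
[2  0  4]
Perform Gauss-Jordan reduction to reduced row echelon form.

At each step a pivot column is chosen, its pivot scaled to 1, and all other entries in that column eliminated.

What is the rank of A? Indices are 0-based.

rank = 3

step 1: normalize row 0 (÷2) = (1, 3/2, 1)
  row 1: subtract -3×row0 = (0, 17/2, 2)
  row 2: subtract 2×row0 = (0, -3, 2)
step 2: normalize row 1 (÷17/2) = (0, 1, 4/17)
  row 0: subtract 3/2×row1 = (1, 0, 11/17)
  row 2: subtract -3×row1 = (0, 0, 46/17)
step 3: normalize row 2 (÷46/17) = (0, 0, 1)
  row 0: subtract 11/17×row2 = (1, 0, 0)
  row 1: subtract 4/17×row2 = (0, 1, 0)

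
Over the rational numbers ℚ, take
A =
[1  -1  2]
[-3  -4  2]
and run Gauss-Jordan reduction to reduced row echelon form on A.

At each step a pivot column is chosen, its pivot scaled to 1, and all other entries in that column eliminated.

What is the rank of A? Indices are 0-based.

[1] R0 /= 1  ⇒  (1, -1, 2)
     R1 -= -3·R0  ⇒  (0, -7, 8)
[2] R1 /= -7  ⇒  (0, 1, -8/7)
     R0 -= -1·R1  ⇒  (1, 0, 6/7)

rank = 2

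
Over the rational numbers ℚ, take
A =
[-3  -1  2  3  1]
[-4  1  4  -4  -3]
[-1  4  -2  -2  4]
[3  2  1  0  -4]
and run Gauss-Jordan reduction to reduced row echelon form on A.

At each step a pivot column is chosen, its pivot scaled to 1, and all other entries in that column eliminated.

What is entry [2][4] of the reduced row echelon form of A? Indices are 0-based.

M[2][4] = -622/433

step 1: normalize row 0 (÷-3) = (1, 1/3, -2/3, -1, -1/3)
  row 1: subtract -4×row0 = (0, 7/3, 4/3, -8, -13/3)
  row 2: subtract -1×row0 = (0, 13/3, -8/3, -3, 11/3)
  row 3: subtract 3×row0 = (0, 1, 3, 3, -3)
step 2: normalize row 1 (÷7/3) = (0, 1, 4/7, -24/7, -13/7)
  row 0: subtract 1/3×row1 = (1, 0, -6/7, 1/7, 2/7)
  row 2: subtract 13/3×row1 = (0, 0, -36/7, 83/7, 82/7)
  row 3: subtract 1×row1 = (0, 0, 17/7, 45/7, -8/7)
step 3: normalize row 2 (÷-36/7) = (0, 0, 1, -83/36, -41/18)
  row 0: subtract -6/7×row2 = (1, 0, 0, -11/6, -5/3)
  row 1: subtract 4/7×row2 = (0, 1, 0, -19/9, -5/9)
  row 3: subtract 17/7×row2 = (0, 0, 0, 433/36, 79/18)
step 4: normalize row 3 (÷433/36) = (0, 0, 0, 1, 158/433)
  row 0: subtract -11/6×row3 = (1, 0, 0, 0, -432/433)
  row 1: subtract -19/9×row3 = (0, 1, 0, 0, 93/433)
  row 2: subtract -83/36×row3 = (0, 0, 1, 0, -622/433)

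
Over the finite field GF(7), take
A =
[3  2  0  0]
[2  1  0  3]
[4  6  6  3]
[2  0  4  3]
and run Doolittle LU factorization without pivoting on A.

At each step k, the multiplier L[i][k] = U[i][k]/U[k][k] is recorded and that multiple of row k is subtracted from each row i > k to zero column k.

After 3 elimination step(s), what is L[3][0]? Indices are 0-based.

k=0: U[0][0]=3
  eliminate (1,0): mult=3, new row 1: (0, 2, 0, 3); set L[1][0]=3
  eliminate (2,0): mult=6, new row 2: (0, 1, 6, 3); set L[2][0]=6
  eliminate (3,0): mult=3, new row 3: (0, 1, 4, 3); set L[3][0]=3
k=1: U[1][1]=2
  eliminate (2,1): mult=4, new row 2: (0, 0, 6, 5); set L[2][1]=4
  eliminate (3,1): mult=4, new row 3: (0, 0, 4, 5); set L[3][1]=4
k=2: U[2][2]=6
  eliminate (3,2): mult=3, new row 3: (0, 0, 0, 4); set L[3][2]=3

L[3][0] = 3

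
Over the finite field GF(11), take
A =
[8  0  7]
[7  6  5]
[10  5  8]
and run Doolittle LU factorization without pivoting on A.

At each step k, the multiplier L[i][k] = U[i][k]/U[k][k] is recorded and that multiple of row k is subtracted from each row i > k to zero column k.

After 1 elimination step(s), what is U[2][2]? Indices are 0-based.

U[2][2] = 2

[col 0] pivot 8
  R1 -= 5*R0 → (0, 6, 3)  (L[1][0] := 5)
  R2 -= 4*R0 → (0, 5, 2)  (L[2][0] := 4)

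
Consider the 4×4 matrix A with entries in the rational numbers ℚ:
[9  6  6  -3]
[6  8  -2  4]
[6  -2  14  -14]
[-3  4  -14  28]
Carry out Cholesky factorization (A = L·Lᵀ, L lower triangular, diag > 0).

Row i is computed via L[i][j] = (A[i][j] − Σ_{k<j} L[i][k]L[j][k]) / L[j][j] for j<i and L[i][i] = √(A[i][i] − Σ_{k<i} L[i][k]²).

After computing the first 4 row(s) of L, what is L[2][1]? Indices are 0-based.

Step 1: L[0][0] = √(9) = 3.
  L[1][0] = (6) / L[0][0] = 2.
Step 2: L[1][1] = √(4) = 2.
  L[2][0] = (6) / L[0][0] = 2.
  L[2][1] = (-6) / L[1][1] = -3.
Step 3: L[2][2] = √(1) = 1.
  L[3][0] = (-3) / L[0][0] = -1.
  L[3][1] = (6) / L[1][1] = 3.
  L[3][2] = (-3) / L[2][2] = -3.
Step 4: L[3][3] = √(9) = 3.

L[2][1] = -3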